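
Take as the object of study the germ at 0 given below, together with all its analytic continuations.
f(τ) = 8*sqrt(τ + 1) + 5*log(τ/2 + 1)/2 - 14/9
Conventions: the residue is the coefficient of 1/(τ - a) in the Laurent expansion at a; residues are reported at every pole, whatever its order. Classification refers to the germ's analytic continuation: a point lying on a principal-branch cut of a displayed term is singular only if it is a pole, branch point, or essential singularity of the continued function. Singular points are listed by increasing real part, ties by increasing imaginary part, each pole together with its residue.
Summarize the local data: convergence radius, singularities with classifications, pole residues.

Branch term (8)*sqrt(1 - τ/(-1)): its argument vanishes at τ = -1, a square-root branch point, modulus 1.
Branch term (5/2)*log(1 - τ/(-2)): its argument vanishes at τ = -2, a logarithmic branch point, modulus 2.
The radius of convergence is the smallest modulus among the singular points: 1.
List the singular points by increasing real part (a conjugate pair: the negative imaginary part first).

Radius of convergence at 0: 1.
At -2: a logarithmic branch point.
At -1: an algebraic (square-root) branch point.


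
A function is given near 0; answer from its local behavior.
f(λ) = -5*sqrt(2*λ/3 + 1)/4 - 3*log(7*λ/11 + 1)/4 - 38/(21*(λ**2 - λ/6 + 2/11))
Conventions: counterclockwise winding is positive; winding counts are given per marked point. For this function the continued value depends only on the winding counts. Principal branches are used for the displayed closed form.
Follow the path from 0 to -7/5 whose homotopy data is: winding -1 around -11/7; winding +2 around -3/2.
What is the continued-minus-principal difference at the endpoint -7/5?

The rational part is single-valued and drops out of the difference; each branch term changes only by its own monodromy.
(-3/4)*log(1 - λ/(-11/7)): each positive loop around -11/7 adds 2*pi*i to the log, so winding -1 contributes (-3/4)*(-1)*2*pi*i = (3/2)*pi*i.
(-5/4)*sqrt(1 - λ/(-3/2)): winding +2 is even, the square root returns to the same sheet, contribution 0.
Summing the contributions at λ = -7/5 gives (3/2)*pi*i.

Continued minus principal equals (3/2)*pi*i.


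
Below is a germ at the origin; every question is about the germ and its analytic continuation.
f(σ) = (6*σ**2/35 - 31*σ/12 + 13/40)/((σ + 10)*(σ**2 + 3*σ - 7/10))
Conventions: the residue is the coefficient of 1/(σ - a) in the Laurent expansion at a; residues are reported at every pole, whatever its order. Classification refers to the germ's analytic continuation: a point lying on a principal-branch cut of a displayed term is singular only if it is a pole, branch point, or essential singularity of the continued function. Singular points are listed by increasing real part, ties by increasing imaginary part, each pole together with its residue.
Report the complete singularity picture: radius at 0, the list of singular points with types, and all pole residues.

Denominator factor (σ + 10): pole of order 1 at -10, modulus 10.
Denominator factor (σ**2 + 3*σ - 7/10): discriminant 59/5, real irrational roots -3/2 + (1/10)*sqrt(295) and -3/2 - (1/10)*sqrt(295); poles of order 1, moduli -3/2 + (1/10)*sqrt(295) and 3/2 + (1/10)*sqrt(295).
The radius of convergence is the smallest modulus among the singular points: -3/2 + (1/10)*sqrt(295).
At the order-1 pole -10 set g(σ) = (σ - (-10))*f(σ) = (6*σ**2/35 - 31*σ/12 + 13/40)/(σ**2 + 3*σ - 7/10).
Simple pole: residue = g(a) at a = -10, which is 36373/58212.
The factor σ**2 + 3*σ - 7/10 splits as (σ - a)(σ - a') with a = -3/2 - (1/10)*sqrt(295), a' = -3/2 + (1/10)*sqrt(295). At the order-1 pole a set g(σ) = (σ - a)*f(σ) = [(6*σ**2/35 - 31*σ/12 + 13/40)/(σ + 10)] / (σ - a').
Simple pole: residue = g(a) at a = -3/2 - (1/10)*sqrt(295), which is -131969/582120 - (440287/34345080)*sqrt(295).
The factor σ**2 + 3*σ - 7/10 splits as (σ - a)(σ - a') with a = -3/2 + (1/10)*sqrt(295), a' = -3/2 - (1/10)*sqrt(295). At the order-1 pole a set g(σ) = (σ - a)*f(σ) = [(6*σ**2/35 - 31*σ/12 + 13/40)/(σ + 10)] / (σ - a').
Simple pole: residue = g(a) at a = -3/2 + (1/10)*sqrt(295), which is -131969/582120 + (440287/34345080)*sqrt(295).
List the singular points by increasing real part (a conjugate pair: the negative imaginary part first).

Radius of convergence at 0: -3/2 + (1/10)*sqrt(295).
At -10: a pole of order 1; residue 36373/58212.
At -3/2 - (1/10)*sqrt(295): a pole of order 1; residue -131969/582120 - (440287/34345080)*sqrt(295).
At -3/2 + (1/10)*sqrt(295): a pole of order 1; residue -131969/582120 + (440287/34345080)*sqrt(295).


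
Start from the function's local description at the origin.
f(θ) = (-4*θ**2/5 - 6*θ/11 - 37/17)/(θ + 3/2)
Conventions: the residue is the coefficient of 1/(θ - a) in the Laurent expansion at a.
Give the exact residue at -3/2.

At the order-1 pole -3/2 set g(θ) = (θ - (-3/2))*f(θ) = -4*θ**2/5 - 6*θ/11 - 37/17.
Simple pole: residue = g(a) at a = -3/2, which is -2953/935.

The residue is -2953/935.


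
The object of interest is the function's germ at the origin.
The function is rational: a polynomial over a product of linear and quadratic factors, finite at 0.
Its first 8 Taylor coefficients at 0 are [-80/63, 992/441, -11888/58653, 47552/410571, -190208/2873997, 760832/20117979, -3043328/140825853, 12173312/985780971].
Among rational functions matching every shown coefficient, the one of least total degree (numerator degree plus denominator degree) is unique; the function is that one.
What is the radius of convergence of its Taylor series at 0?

The radius of convergence is 7/4.

No rational of total degree below 3 reproduces all 8 coefficients; solving the [2/1] Pade equations on them gives f(μ) = (36*μ**2/19 + 8*μ/3 - 20/9)/(μ + 7/4), whose expansion matches every shown term.
Denominator factor (μ + 7/4): pole of order 1 at -7/4, modulus 7/4.
The radius of convergence is the smallest modulus among the singular points: 7/4.


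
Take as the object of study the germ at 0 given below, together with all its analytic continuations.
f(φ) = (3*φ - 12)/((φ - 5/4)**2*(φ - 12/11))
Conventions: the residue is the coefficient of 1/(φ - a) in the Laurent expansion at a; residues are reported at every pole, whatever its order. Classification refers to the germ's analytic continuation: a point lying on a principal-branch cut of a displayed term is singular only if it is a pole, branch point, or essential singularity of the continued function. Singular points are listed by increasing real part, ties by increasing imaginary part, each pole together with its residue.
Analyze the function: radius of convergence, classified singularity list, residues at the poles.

Denominator factor (φ - 12/11): pole of order 1 at 12/11, modulus 12/11.
Denominator factor (φ - 5/4)^2: pole of order 2 at 5/4, modulus 5/4.
The radius of convergence is the smallest modulus among the singular points: 12/11.
At the order-1 pole 12/11 set g(φ) = (φ - (12/11))*f(φ) = (3*φ - 12)/(φ - 5/4)**2.
Simple pole: residue = g(a) at a = 12/11, which is -16896/49.
At the order-2 pole 5/4 set g(φ) = (φ - (5/4))^2*f(φ) = (3*φ - 12)/(φ - 12/11).
Order-2 pole: residue = g'(a); g'(5/4) = 16896/49, so the residue is 16896/49.
List the singular points by increasing real part (a conjugate pair: the negative imaginary part first).

Radius of convergence at 0: 12/11.
At 12/11: a pole of order 1; residue -16896/49.
At 5/4: a pole of order 2; residue 16896/49.


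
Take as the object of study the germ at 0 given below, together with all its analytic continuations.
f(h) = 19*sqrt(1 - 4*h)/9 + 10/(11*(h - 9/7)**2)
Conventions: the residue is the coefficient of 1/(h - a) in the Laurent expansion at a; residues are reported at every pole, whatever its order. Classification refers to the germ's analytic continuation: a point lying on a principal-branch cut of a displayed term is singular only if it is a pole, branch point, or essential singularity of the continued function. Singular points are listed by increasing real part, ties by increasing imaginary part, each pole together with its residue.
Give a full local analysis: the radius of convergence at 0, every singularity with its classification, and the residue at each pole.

Denominator factor (h - 9/7)^2: pole of order 2 at 9/7, modulus 9/7.
Branch term (19/9)*sqrt(1 - h/(1/4)): its argument vanishes at h = 1/4, a square-root branch point, modulus 1/4.
The radius of convergence is the smallest modulus among the singular points: 1/4.
The branch term is analytic at 9/7 and contributes nothing to the residue; only the rational part matters.
At the order-2 pole 9/7 set g(h) = (h - (9/7))^2*(rational part) = 10/11.
Order-2 pole: residue = g'(a); g'(9/7) = 0, so the residue is 0.
List the singular points by increasing real part (a conjugate pair: the negative imaginary part first).

Radius of convergence at 0: 1/4.
At 1/4: an algebraic (square-root) branch point.
At 9/7: a pole of order 2; residue 0.


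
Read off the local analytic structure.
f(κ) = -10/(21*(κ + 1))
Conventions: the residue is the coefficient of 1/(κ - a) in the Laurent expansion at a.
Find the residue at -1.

At the order-1 pole -1 set g(κ) = (κ - (-1))*f(κ) = -10/21.
Simple pole: residue = g(a) at a = -1, which is -10/21.

The residue is -10/21.


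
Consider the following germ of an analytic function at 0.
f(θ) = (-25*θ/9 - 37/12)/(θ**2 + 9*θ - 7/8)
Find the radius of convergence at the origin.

Denominator factor (θ**2 + 9*θ - 7/8): discriminant 169/2, real irrational roots -9/2 + (13/4)*sqrt(2) and -9/2 - (13/4)*sqrt(2); poles of order 1, moduli -9/2 + (13/4)*sqrt(2) and 9/2 + (13/4)*sqrt(2).
The radius of convergence is the smallest modulus among the singular points: -9/2 + (13/4)*sqrt(2).

The radius of convergence is -9/2 + (13/4)*sqrt(2).


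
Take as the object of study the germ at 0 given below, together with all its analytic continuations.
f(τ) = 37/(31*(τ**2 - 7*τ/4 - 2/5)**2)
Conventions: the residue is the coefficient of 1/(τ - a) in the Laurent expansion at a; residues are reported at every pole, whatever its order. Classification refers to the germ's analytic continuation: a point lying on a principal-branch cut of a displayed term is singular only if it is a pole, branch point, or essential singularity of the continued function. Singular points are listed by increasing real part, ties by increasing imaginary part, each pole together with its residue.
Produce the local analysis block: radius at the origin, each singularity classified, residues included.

Denominator factor (τ**2 - 7*τ/4 - 2/5)^2: discriminant 373/80, real irrational roots 7/8 + (1/40)*sqrt(1865) and 7/8 - (1/40)*sqrt(1865); poles of order 2, moduli 7/8 + (1/40)*sqrt(1865) and -7/8 + (1/40)*sqrt(1865).
The radius of convergence is the smallest modulus among the singular points: -7/8 + (1/40)*sqrt(1865).
The factor τ**2 - 7*τ/4 - 2/5 splits as (τ - a)(τ - a') with a = 7/8 - (1/40)*sqrt(1865), a' = 7/8 + (1/40)*sqrt(1865). At the order-2 pole a set g(τ) = (τ - a)^2*f(τ) = [37/31] / (τ - a')^2.
Order-2 pole: residue = g'(a); g'(7/8 - (1/40)*sqrt(1865)) = (23680/4312999)*sqrt(1865), so the residue is (23680/4312999)*sqrt(1865).
The factor τ**2 - 7*τ/4 - 2/5 splits as (τ - a)(τ - a') with a = 7/8 + (1/40)*sqrt(1865), a' = 7/8 - (1/40)*sqrt(1865). At the order-2 pole a set g(τ) = (τ - a)^2*f(τ) = [37/31] / (τ - a')^2.
Order-2 pole: residue = g'(a); g'(7/8 + (1/40)*sqrt(1865)) = -(23680/4312999)*sqrt(1865), so the residue is -(23680/4312999)*sqrt(1865).
List the singular points by increasing real part (a conjugate pair: the negative imaginary part first).

Radius of convergence at 0: -7/8 + (1/40)*sqrt(1865).
At 7/8 - (1/40)*sqrt(1865): a pole of order 2; residue (23680/4312999)*sqrt(1865).
At 7/8 + (1/40)*sqrt(1865): a pole of order 2; residue -(23680/4312999)*sqrt(1865).


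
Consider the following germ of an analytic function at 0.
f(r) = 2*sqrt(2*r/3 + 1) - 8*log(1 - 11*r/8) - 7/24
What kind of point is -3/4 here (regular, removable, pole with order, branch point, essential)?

The point is a regular point.

There is no denominator, hence no pole anywhere.
Branch term sqrt(1 - r/(-3/2)): argument at -3/4 is 1/2, nonzero, so -3/4 is not its branch point (a point on a principal cut is still regular for the continued germ).
Branch term log(1 - r/(8/11)): argument at -3/4 is 65/32, nonzero, so -3/4 is not its branch point (a point on a principal cut is still regular for the continued germ).
So the germ continues analytically to -3/4.


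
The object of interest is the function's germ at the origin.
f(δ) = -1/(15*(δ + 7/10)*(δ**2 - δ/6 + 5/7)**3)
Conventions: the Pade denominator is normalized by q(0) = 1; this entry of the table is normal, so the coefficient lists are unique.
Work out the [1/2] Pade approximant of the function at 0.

Taylor coefficients needed (expand at 0): a_0 = -98/375, a_1 = 119/625, a_2 = 20819/28125, a_3 = -234757/3543750.
Write the denominator as Q(δ) = 1 + q1*δ + q2*δ^2. Requiring Q*f - P = O(δ^4) with deg P <= 1 kills the coefficients of δ^2..δ^3 in Q*f:
  δ^2: a_2 + q1*a_1 + q2*a_0 = 0, i.e. 20819/28125 + (119/625)*q1 + (-98/375)*q2 = 0.
  δ^3: a_3 + q1*a_2 + q2*a_1 = 0, i.e. -234757/3543750 + (20819/28125)*q1 + (119/625)*q2 = 0.
Solving this linear system: q1 = -171064/317835, q2 = 861823/353150.
The numerator is Q*f truncated at degree 1: P0 = a_0 = -98/375; P1 = a_1 + q1*a_0 = 5636813/17026875.

The Pade approximant has numerator coefficients [-98/375, 5636813/17026875]; denominator coefficients [1, -171064/317835, 861823/353150].


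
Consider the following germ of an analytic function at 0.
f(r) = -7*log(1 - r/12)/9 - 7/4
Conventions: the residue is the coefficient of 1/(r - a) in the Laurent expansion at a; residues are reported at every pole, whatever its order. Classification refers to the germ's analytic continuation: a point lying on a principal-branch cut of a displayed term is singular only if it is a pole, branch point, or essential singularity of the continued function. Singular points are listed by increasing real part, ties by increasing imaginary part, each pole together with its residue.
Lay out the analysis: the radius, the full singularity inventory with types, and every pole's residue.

Branch term (-7/9)*log(1 - r/(12)): its argument vanishes at r = 12, a logarithmic branch point, modulus 12.
The radius of convergence is the smallest modulus among the singular points: 12.

Radius of convergence at 0: 12.
At 12: a logarithmic branch point.


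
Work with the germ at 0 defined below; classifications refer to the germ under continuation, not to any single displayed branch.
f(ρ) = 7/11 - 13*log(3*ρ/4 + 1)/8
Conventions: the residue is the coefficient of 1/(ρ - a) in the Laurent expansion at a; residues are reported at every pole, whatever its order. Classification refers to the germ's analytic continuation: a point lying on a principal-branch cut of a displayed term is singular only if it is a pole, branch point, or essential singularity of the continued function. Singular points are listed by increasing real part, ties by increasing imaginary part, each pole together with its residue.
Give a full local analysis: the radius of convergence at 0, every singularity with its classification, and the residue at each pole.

Radius of convergence at 0: 4/3.
At -4/3: a logarithmic branch point.

Branch term (-13/8)*log(1 - ρ/(-4/3)): its argument vanishes at ρ = -4/3, a logarithmic branch point, modulus 4/3.
The radius of convergence is the smallest modulus among the singular points: 4/3.


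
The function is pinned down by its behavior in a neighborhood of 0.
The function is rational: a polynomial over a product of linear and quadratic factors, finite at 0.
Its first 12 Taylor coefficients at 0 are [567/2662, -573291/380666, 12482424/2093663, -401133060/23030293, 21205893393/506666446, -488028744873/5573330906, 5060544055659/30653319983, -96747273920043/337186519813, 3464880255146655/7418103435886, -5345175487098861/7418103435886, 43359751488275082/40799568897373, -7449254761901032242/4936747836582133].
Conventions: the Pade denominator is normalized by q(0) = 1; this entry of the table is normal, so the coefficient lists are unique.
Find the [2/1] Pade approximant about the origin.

The Pade approximant has numerator coefficients [567/2662, -4320277317/4888512772, 84008070711/53773640492]; denominator coefficients [1, 1238065/423786].

Taylor coefficients needed (read off): a_0 = 567/2662, a_1 = -573291/380666, a_2 = 12482424/2093663, a_3 = -401133060/23030293.
Write the denominator as Q(h) = 1 + q1*h. Requiring Q*f - P = O(h^4) with deg P <= 2 kills the coefficients of h^3..h^3 in Q*f:
  h^3: a_3 + q1*a_2 = 0, i.e. -401133060/23030293 + (12482424/2093663)*q1 = 0.
Solving this linear system: q1 = 1238065/423786.
The numerator is Q*f truncated at degree 2: P0 = a_0 = 567/2662; P1 = a_1 + q1*a_0 = -4320277317/4888512772; P2 = a_2 + q1*a_1 = 84008070711/53773640492.


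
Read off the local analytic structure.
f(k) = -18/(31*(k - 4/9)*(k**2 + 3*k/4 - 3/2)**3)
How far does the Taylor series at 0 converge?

The radius of convergence is 4/9.

Denominator factor (k - 4/9): pole of order 1 at 4/9, modulus 4/9.
Denominator factor (k**2 + 3*k/4 - 3/2)^3: discriminant 105/16, real irrational roots -3/8 + (1/8)*sqrt(105) and -3/8 - (1/8)*sqrt(105); poles of order 3, moduli -3/8 + (1/8)*sqrt(105) and 3/8 + (1/8)*sqrt(105).
The radius of convergence is the smallest modulus among the singular points: 4/9.


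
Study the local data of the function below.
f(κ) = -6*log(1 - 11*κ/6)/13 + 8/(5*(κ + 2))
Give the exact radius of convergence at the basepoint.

The radius of convergence is 6/11.

Denominator factor (κ + 2): pole of order 1 at -2, modulus 2.
Branch term (-6/13)*log(1 - κ/(6/11)): its argument vanishes at κ = 6/11, a logarithmic branch point, modulus 6/11.
The radius of convergence is the smallest modulus among the singular points: 6/11.


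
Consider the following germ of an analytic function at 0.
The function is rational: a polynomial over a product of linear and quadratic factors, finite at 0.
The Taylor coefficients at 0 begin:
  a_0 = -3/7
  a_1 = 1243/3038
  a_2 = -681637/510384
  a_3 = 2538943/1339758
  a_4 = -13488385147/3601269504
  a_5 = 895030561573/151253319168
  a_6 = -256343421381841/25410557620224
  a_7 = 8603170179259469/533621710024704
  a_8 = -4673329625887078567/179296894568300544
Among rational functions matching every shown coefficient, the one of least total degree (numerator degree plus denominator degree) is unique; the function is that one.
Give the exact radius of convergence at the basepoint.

The radius of convergence is -3/8 + (1/8)*sqrt(73).

No rational of total degree below 7 reproduces all 9 coefficients; solving the [1/6] Pade equations on them gives f(φ) = (33*φ/31 + 3)/((φ**2 - 3*φ/4 - 1)**2*(φ**2 + 4*φ/3 - 7)), whose expansion matches every shown term.
Denominator factor (φ**2 + 4*φ/3 - 7): discriminant 268/9, real irrational roots -2/3 + (1/3)*sqrt(67) and -2/3 - (1/3)*sqrt(67); poles of order 1, moduli -2/3 + (1/3)*sqrt(67) and 2/3 + (1/3)*sqrt(67).
Denominator factor (φ**2 - 3*φ/4 - 1)^2: discriminant 73/16, real irrational roots 3/8 + (1/8)*sqrt(73) and 3/8 - (1/8)*sqrt(73); poles of order 2, moduli 3/8 + (1/8)*sqrt(73) and -3/8 + (1/8)*sqrt(73).
The radius of convergence is the smallest modulus among the singular points: -3/8 + (1/8)*sqrt(73).


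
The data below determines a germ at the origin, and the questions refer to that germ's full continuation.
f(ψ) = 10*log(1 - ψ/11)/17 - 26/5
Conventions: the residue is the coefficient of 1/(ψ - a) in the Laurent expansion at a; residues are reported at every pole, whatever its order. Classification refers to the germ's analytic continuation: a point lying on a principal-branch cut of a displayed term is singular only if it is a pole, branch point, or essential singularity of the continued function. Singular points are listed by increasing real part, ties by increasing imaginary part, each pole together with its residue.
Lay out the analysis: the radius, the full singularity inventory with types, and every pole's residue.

Radius of convergence at 0: 11.
At 11: a logarithmic branch point.

Branch term (10/17)*log(1 - ψ/(11)): its argument vanishes at ψ = 11, a logarithmic branch point, modulus 11.
The radius of convergence is the smallest modulus among the singular points: 11.


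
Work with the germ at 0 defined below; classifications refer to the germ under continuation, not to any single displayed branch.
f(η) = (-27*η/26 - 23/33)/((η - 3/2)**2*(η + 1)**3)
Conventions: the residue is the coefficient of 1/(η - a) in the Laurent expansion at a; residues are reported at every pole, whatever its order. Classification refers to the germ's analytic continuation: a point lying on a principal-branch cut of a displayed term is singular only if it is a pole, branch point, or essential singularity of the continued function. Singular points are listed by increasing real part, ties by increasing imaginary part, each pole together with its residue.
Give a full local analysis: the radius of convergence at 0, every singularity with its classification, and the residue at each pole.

Radius of convergence at 0: 1.
At -1: a pole of order 3; residue -9536/89375.
At 3/2: a pole of order 2; residue 9536/89375.

Denominator factor (η - 3/2)^2: pole of order 2 at 3/2, modulus 3/2.
Denominator factor (η + 1)^3: pole of order 3 at -1, modulus 1.
The radius of convergence is the smallest modulus among the singular points: 1.
At the order-3 pole -1 set g(η) = (η - (-1))^3*f(η) = (-27*η/26 - 23/33)/(η - 3/2)**2.
Order-3 pole: residue = g''(a)/2; g''(-1) = -19072/89375, so the residue is -9536/89375.
At the order-2 pole 3/2 set g(η) = (η - (3/2))^2*f(η) = (-27*η/26 - 23/33)/(η + 1)**3.
Order-2 pole: residue = g'(a); g'(3/2) = 9536/89375, so the residue is 9536/89375.
List the singular points by increasing real part (a conjugate pair: the negative imaginary part first).


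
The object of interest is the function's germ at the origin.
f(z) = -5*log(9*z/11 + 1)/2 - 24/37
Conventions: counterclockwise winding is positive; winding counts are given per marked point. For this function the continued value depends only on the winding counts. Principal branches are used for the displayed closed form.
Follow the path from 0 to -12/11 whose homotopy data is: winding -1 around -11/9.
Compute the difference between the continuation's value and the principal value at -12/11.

Continued minus principal equals (5)*pi*i.

The rational part is single-valued and drops out of the difference; each branch term changes only by its own monodromy.
(-5/2)*log(1 - z/(-11/9)): each positive loop around -11/9 adds 2*pi*i to the log, so winding -1 contributes (-5/2)*(-1)*2*pi*i = (5)*pi*i.
Summing the contributions at z = -12/11 gives (5)*pi*i.


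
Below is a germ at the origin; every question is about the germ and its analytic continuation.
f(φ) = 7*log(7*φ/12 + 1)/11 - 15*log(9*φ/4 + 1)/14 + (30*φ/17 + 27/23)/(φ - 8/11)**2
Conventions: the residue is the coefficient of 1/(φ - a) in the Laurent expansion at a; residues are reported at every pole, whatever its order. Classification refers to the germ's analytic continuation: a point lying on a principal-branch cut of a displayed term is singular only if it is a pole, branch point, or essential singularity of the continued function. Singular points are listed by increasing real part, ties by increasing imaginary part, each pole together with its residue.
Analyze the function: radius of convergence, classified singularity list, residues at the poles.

Denominator factor (φ - 8/11)^2: pole of order 2 at 8/11, modulus 8/11.
Branch term (7/11)*log(1 - φ/(-12/7)): its argument vanishes at φ = -12/7, a logarithmic branch point, modulus 12/7.
Branch term (-15/14)*log(1 - φ/(-4/9)): its argument vanishes at φ = -4/9, a logarithmic branch point, modulus 4/9.
The radius of convergence is the smallest modulus among the singular points: 4/9.
The branch terms are analytic at 8/11 and contribute nothing to the residue; only the rational part matters.
At the order-2 pole 8/11 set g(φ) = (φ - (8/11))^2*(rational part) = 30*φ/17 + 27/23.
Order-2 pole: residue = g'(a); g'(8/11) = 30/17, so the residue is 30/17.
List the singular points by increasing real part (a conjugate pair: the negative imaginary part first).

Radius of convergence at 0: 4/9.
At -12/7: a logarithmic branch point.
At -4/9: a logarithmic branch point.
At 8/11: a pole of order 2; residue 30/17.


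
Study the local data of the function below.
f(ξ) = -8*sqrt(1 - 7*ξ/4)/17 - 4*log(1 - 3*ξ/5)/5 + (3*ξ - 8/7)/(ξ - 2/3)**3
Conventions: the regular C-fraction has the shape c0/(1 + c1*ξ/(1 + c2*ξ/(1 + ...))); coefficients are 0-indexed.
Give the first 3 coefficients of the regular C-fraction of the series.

Taylor coefficients (expand at 0): a_0 = 403/119, a_1 = 193349/23800, a_2 = 101642/14875.
c0 = a_0 = 403/119. Peel one level at a time: if S = 1 + c*ξ/S' with S'(0) = 1, then c is the ξ-coefficient of S and S' = c*ξ/(S - 1).
S_1 = c0/f = 1 + (-14873/6200)*ξ + (1867391037/499720000)*ξ^2 + ...; c1 = -14873/6200.
S_2 = c1*ξ/(S_1 - 1) = 1 + (1867391037/1198763800)*ξ + ...; c2 = 1867391037/1198763800.

The regular C-fraction coefficients are [403/119, -14873/6200, 1867391037/1198763800].


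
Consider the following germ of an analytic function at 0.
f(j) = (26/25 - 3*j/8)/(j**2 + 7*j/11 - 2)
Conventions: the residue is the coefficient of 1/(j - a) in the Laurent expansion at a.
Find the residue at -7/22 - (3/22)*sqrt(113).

The residue is -3/16 - (5101/135600)*sqrt(113).

The factor j**2 + 7*j/11 - 2 splits as (j - a)(j - a') with a = -7/22 - (3/22)*sqrt(113), a' = -7/22 + (3/22)*sqrt(113). At the order-1 pole a set g(j) = (j - a)*f(j) = [26/25 - 3*j/8] / (j - a').
Simple pole: residue = g(a) at a = -7/22 - (3/22)*sqrt(113), which is -3/16 - (5101/135600)*sqrt(113).


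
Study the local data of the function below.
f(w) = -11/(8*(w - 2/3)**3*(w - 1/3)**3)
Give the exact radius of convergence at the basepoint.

Denominator factor (w - 2/3)^3: pole of order 3 at 2/3, modulus 2/3.
Denominator factor (w - 1/3)^3: pole of order 3 at 1/3, modulus 1/3.
The radius of convergence is the smallest modulus among the singular points: 1/3.

The radius of convergence is 1/3.


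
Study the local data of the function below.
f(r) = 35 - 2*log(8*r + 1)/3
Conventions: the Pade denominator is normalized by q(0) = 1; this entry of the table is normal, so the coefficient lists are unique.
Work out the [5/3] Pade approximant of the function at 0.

Taylor coefficients needed (expand at 0): a_0 = 35, a_1 = -16/3, a_2 = 64/3, a_3 = -1024/9, a_4 = 2048/3, a_5 = -65536/15, a_6 = 262144/9, a_7 = -4194304/21, a_8 = 4194304/3.
Write the denominator as Q(r) = 1 + q1*r + q2*r^2 + q3*r^3. Requiring Q*f - P = O(r^9) with deg P <= 5 kills the coefficients of r^6..r^8 in Q*f:
  r^6: a_6 + q1*a_5 + q2*a_4 + q3*a_3 = 0, i.e. 262144/9 + (-65536/15)*q1 + (2048/3)*q2 + (-1024/9)*q3 = 0.
  r^7: a_7 + q1*a_6 + q2*a_5 + q3*a_4 = 0, i.e. -4194304/21 + (262144/9)*q1 + (-65536/15)*q2 + (2048/3)*q3 = 0.
  r^8: a_8 + q1*a_7 + q2*a_6 + q3*a_5 = 0, i.e. 4194304/3 + (-4194304/21)*q1 + (262144/9)*q2 + (-65536/15)*q3 = 0.
Solving this linear system: q1 = 15, q2 = 480/7, q3 = 640/7.
The numerator is Q*f truncated at degree 5: P0 = a_0 = 35; P1 = a_1 + q1*a_0 = 1559/3; P2 = a_2 + q1*a_1 + q2*a_0 = 7024/3; P3 = a_3 + q1*a_2 + q2*a_1 + q3*a_0 = 191552/63; P4 = a_4 + q1*a_3 + q2*a_2 + q3*a_1 = -1024/21; P5 = a_5 + q1*a_4 + q2*a_3 + q3*a_2 = 2048/105.

The Pade approximant has numerator coefficients [35, 1559/3, 7024/3, 191552/63, -1024/21, 2048/105]; denominator coefficients [1, 15, 480/7, 640/7].


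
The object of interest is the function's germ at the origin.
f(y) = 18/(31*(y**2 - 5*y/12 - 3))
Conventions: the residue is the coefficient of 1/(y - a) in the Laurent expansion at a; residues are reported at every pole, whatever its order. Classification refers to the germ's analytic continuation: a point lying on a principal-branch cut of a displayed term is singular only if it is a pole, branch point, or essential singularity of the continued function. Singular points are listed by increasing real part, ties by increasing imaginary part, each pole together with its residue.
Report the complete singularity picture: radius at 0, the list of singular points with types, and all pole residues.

Denominator factor (y**2 - 5*y/12 - 3): discriminant 1753/144, real irrational roots 5/24 + (1/24)*sqrt(1753) and 5/24 - (1/24)*sqrt(1753); poles of order 1, moduli 5/24 + (1/24)*sqrt(1753) and -5/24 + (1/24)*sqrt(1753).
The radius of convergence is the smallest modulus among the singular points: -5/24 + (1/24)*sqrt(1753).
The factor y**2 - 5*y/12 - 3 splits as (y - a)(y - a') with a = 5/24 - (1/24)*sqrt(1753), a' = 5/24 + (1/24)*sqrt(1753). At the order-1 pole a set g(y) = (y - a)*f(y) = [18/31] / (y - a').
Simple pole: residue = g(a) at a = 5/24 - (1/24)*sqrt(1753), which is -(216/54343)*sqrt(1753).
The factor y**2 - 5*y/12 - 3 splits as (y - a)(y - a') with a = 5/24 + (1/24)*sqrt(1753), a' = 5/24 - (1/24)*sqrt(1753). At the order-1 pole a set g(y) = (y - a)*f(y) = [18/31] / (y - a').
Simple pole: residue = g(a) at a = 5/24 + (1/24)*sqrt(1753), which is (216/54343)*sqrt(1753).
List the singular points by increasing real part (a conjugate pair: the negative imaginary part first).

Radius of convergence at 0: -5/24 + (1/24)*sqrt(1753).
At 5/24 - (1/24)*sqrt(1753): a pole of order 1; residue -(216/54343)*sqrt(1753).
At 5/24 + (1/24)*sqrt(1753): a pole of order 1; residue (216/54343)*sqrt(1753).


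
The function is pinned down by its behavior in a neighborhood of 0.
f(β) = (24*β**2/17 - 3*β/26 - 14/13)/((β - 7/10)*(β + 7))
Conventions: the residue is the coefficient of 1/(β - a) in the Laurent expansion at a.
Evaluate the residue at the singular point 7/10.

At the order-1 pole 7/10 set g(β) = (β - (7/10))*f(β) = (24*β**2/17 - 3*β/26 - 14/13)/(β + 7).
Simple pole: residue = g(a) at a = 7/10, which is -1471/24310.

The residue is -1471/24310.


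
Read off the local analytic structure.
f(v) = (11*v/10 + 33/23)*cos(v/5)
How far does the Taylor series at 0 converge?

The radius of convergence is infinite.

The factor cos(v/5) is entire and contributes no finite singular point.
The polynomial part has no poles.
No finite singular points: the Taylor series at 0 converges everywhere.


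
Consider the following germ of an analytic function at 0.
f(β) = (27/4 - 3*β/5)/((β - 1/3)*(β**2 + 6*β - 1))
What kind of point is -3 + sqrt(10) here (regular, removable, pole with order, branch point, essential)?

The point is a pole of order 1.

The denominator factor β**2 + 6*β - 1 vanishes at -3 + sqrt(10) and appears to the power 1; the numerator there equals 171/20 - (3/5)*sqrt(10), nonzero, and no other factor vanishes.
Hence a pole whose order is the multiplicity, 1.


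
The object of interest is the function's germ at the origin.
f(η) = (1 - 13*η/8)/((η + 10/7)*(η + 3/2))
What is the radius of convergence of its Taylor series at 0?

The radius of convergence is 10/7.

Denominator factor (η + 3/2): pole of order 1 at -3/2, modulus 3/2.
Denominator factor (η + 10/7): pole of order 1 at -10/7, modulus 10/7.
The radius of convergence is the smallest modulus among the singular points: 10/7.


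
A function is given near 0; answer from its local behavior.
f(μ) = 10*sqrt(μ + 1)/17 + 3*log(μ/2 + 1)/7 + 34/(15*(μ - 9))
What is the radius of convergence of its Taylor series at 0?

The radius of convergence is 1.

Denominator factor (μ - 9): pole of order 1 at 9, modulus 9.
Branch term (3/7)*log(1 - μ/(-2)): its argument vanishes at μ = -2, a logarithmic branch point, modulus 2.
Branch term (10/17)*sqrt(1 - μ/(-1)): its argument vanishes at μ = -1, a square-root branch point, modulus 1.
The radius of convergence is the smallest modulus among the singular points: 1.


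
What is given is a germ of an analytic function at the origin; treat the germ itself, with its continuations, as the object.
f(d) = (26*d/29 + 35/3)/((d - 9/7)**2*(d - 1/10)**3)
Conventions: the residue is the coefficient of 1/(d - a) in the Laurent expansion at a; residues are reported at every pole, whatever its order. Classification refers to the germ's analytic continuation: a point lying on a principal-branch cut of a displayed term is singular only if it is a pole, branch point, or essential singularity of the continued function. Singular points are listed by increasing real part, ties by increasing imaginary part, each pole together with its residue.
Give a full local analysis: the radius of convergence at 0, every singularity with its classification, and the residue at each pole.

Radius of convergence at 0: 1/10.
At 1/10: a pole of order 3; residue 26037816000/1376291309.
At 9/7: a pole of order 2; residue -26037816000/1376291309.

Denominator factor (d - 1/10)^3: pole of order 3 at 1/10, modulus 1/10.
Denominator factor (d - 9/7)^2: pole of order 2 at 9/7, modulus 9/7.
The radius of convergence is the smallest modulus among the singular points: 1/10.
At the order-3 pole 1/10 set g(d) = (d - (1/10))^3*f(d) = (26*d/29 + 35/3)/(d - 9/7)**2.
Order-3 pole: residue = g''(a)/2; g''(1/10) = 52075632000/1376291309, so the residue is 26037816000/1376291309.
At the order-2 pole 9/7 set g(d) = (d - (9/7))^2*f(d) = (26*d/29 + 35/3)/(d - 1/10)**3.
Order-2 pole: residue = g'(a); g'(9/7) = -26037816000/1376291309, so the residue is -26037816000/1376291309.
List the singular points by increasing real part (a conjugate pair: the negative imaginary part first).


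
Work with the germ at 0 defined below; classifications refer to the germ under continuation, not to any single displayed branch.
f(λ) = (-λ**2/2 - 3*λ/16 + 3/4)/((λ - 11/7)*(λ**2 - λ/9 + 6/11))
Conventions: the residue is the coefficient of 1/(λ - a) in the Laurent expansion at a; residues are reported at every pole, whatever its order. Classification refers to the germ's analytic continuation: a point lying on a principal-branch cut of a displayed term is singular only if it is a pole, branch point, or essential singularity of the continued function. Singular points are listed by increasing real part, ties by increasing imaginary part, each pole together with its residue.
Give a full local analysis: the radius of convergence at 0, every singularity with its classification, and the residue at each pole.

Denominator factor (λ**2 - λ/9 + 6/11): discriminant -1933/891, complex-conjugate roots (1/18) + ((1/198)*sqrt(21263))*i and (1/18) - ((1/198)*sqrt(21263))*i; poles of order 1, moduli (1/11)*sqrt(66) and (1/11)*sqrt(66).
Denominator factor (λ - 11/7): pole of order 1 at 11/7, modulus 11/7.
The radius of convergence is the smallest modulus among the singular points: (1/11)*sqrt(66).
The factor λ**2 - λ/9 + 6/11 splits as (λ - a)(λ - a') with a = (1/18) - ((1/198)*sqrt(21263))*i, a' = (1/18) + ((1/198)*sqrt(21263))*i. At the order-1 pole a set g(λ) = (λ - a)*f(λ) = [(-λ**2/2 - 3*λ/16 + 3/4)/(λ - 11/7)] / (λ - a').
Simple pole: residue = g(a) at a = (1/18) - ((1/198)*sqrt(21263))*i, which is (-49735/440896) - ((2321515/852251968)*sqrt(21263))*i.
The factor λ**2 - λ/9 + 6/11 splits as (λ - a)(λ - a') with a = (1/18) + ((1/198)*sqrt(21263))*i, a' = (1/18) - ((1/198)*sqrt(21263))*i. At the order-1 pole a set g(λ) = (λ - a)*f(λ) = [(-λ**2/2 - 3*λ/16 + 3/4)/(λ - 11/7)] / (λ - a').
Simple pole: residue = g(a) at a = (1/18) + ((1/198)*sqrt(21263))*i, which is (-49735/440896) + ((2321515/852251968)*sqrt(21263))*i.
At the order-1 pole 11/7 set g(λ) = (λ - (11/7))*f(λ) = (-λ**2/2 - 3*λ/16 + 3/4)/(λ**2 - λ/9 + 6/11).
Simple pole: residue = g(a) at a = 11/7, which is -60489/220448.
List the singular points by increasing real part (a conjugate pair: the negative imaginary part first).

Radius of convergence at 0: (1/11)*sqrt(66).
At (1/18) - ((1/198)*sqrt(21263))*i: a pole of order 1; residue (-49735/440896) - ((2321515/852251968)*sqrt(21263))*i.
At (1/18) + ((1/198)*sqrt(21263))*i: a pole of order 1; residue (-49735/440896) + ((2321515/852251968)*sqrt(21263))*i.
At 11/7: a pole of order 1; residue -60489/220448.


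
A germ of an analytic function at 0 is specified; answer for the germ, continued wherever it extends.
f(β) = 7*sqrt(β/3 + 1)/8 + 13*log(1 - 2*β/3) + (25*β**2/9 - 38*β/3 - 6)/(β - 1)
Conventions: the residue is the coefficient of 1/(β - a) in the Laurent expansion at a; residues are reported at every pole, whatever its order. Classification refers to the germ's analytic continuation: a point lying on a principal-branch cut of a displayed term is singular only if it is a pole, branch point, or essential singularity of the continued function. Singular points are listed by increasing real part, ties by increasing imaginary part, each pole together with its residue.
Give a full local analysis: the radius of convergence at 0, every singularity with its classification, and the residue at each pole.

Denominator factor (β - 1): pole of order 1 at 1, modulus 1.
Branch term (7/8)*sqrt(1 - β/(-3)): its argument vanishes at β = -3, a square-root branch point, modulus 3.
Branch term (13)*log(1 - β/(3/2)): its argument vanishes at β = 3/2, a logarithmic branch point, modulus 3/2.
The radius of convergence is the smallest modulus among the singular points: 1.
The branch terms are analytic at 1 and contribute nothing to the residue; only the rational part matters.
At the order-1 pole 1 set g(β) = (β - (1))*(rational part) = 25*β**2/9 - 38*β/3 - 6.
Simple pole: residue = g(a) at a = 1, which is -143/9.
List the singular points by increasing real part (a conjugate pair: the negative imaginary part first).

Radius of convergence at 0: 1.
At -3: an algebraic (square-root) branch point.
At 1: a pole of order 1; residue -143/9.
At 3/2: a logarithmic branch point.


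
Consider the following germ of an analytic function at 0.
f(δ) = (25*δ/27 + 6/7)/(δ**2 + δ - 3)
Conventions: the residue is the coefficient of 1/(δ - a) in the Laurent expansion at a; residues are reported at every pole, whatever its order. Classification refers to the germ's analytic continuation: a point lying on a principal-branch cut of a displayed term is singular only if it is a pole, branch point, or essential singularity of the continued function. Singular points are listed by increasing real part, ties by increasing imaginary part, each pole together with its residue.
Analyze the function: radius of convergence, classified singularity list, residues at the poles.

Denominator factor (δ**2 + δ - 3): discriminant 13, real irrational roots -1/2 + (1/2)*sqrt(13) and -1/2 - (1/2)*sqrt(13); poles of order 1, moduli -1/2 + (1/2)*sqrt(13) and 1/2 + (1/2)*sqrt(13).
The radius of convergence is the smallest modulus among the singular points: -1/2 + (1/2)*sqrt(13).
The factor δ**2 + δ - 3 splits as (δ - a)(δ - a') with a = -1/2 - (1/2)*sqrt(13), a' = -1/2 + (1/2)*sqrt(13). At the order-1 pole a set g(δ) = (δ - a)*f(δ) = [25*δ/27 + 6/7] / (δ - a').
Simple pole: residue = g(a) at a = -1/2 - (1/2)*sqrt(13), which is 25/54 - (149/4914)*sqrt(13).
The factor δ**2 + δ - 3 splits as (δ - a)(δ - a') with a = -1/2 + (1/2)*sqrt(13), a' = -1/2 - (1/2)*sqrt(13). At the order-1 pole a set g(δ) = (δ - a)*f(δ) = [25*δ/27 + 6/7] / (δ - a').
Simple pole: residue = g(a) at a = -1/2 + (1/2)*sqrt(13), which is 25/54 + (149/4914)*sqrt(13).
List the singular points by increasing real part (a conjugate pair: the negative imaginary part first).

Radius of convergence at 0: -1/2 + (1/2)*sqrt(13).
At -1/2 - (1/2)*sqrt(13): a pole of order 1; residue 25/54 - (149/4914)*sqrt(13).
At -1/2 + (1/2)*sqrt(13): a pole of order 1; residue 25/54 + (149/4914)*sqrt(13).


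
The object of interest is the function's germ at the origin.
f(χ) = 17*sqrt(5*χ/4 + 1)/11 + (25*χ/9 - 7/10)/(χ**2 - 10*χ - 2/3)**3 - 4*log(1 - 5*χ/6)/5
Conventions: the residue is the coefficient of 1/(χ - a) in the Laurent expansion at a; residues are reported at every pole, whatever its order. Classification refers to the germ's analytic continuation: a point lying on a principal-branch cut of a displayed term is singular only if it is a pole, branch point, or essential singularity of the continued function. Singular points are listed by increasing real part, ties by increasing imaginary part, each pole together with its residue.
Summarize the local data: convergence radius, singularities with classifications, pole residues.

Denominator factor (χ**2 - 10*χ - 2/3)^3: discriminant 308/3, real irrational roots 5 + (1/3)*sqrt(231) and 5 - (1/3)*sqrt(231); poles of order 3, moduli 5 + (1/3)*sqrt(231) and -5 + (1/3)*sqrt(231).
Branch term (-4/5)*log(1 - χ/(6/5)): its argument vanishes at χ = 6/5, a logarithmic branch point, modulus 6/5.
Branch term (17/11)*sqrt(1 - χ/(-4/5)): its argument vanishes at χ = -4/5, a square-root branch point, modulus 4/5.
The radius of convergence is the smallest modulus among the singular points: -5 + (1/3)*sqrt(231).
The branch terms are analytic at 5 - (1/3)*sqrt(231) and contribute nothing to the residue; only the rational part matters.
The factor χ**2 - 10*χ - 2/3 splits as (χ - a)(χ - a') with a = 5 - (1/3)*sqrt(231), a' = 5 + (1/3)*sqrt(231). At the order-3 pole a set g(χ) = (χ - a)^3*(rational part) = [25*χ/9 - 7/10] / (χ - a')^3.
Order-3 pole: residue = g''(a)/2; g''(5 - (1/3)*sqrt(231)) = -(3561/36522640)*sqrt(231), so the residue is -(3561/73045280)*sqrt(231).
The branch terms are analytic at 5 + (1/3)*sqrt(231) and contribute nothing to the residue; only the rational part matters.
The factor χ**2 - 10*χ - 2/3 splits as (χ - a)(χ - a') with a = 5 + (1/3)*sqrt(231), a' = 5 - (1/3)*sqrt(231). At the order-3 pole a set g(χ) = (χ - a)^3*(rational part) = [25*χ/9 - 7/10] / (χ - a')^3.
Order-3 pole: residue = g''(a)/2; g''(5 + (1/3)*sqrt(231)) = (3561/36522640)*sqrt(231), so the residue is (3561/73045280)*sqrt(231).
List the singular points by increasing real part (a conjugate pair: the negative imaginary part first).

Radius of convergence at 0: -5 + (1/3)*sqrt(231).
At -4/5: an algebraic (square-root) branch point.
At 5 - (1/3)*sqrt(231): a pole of order 3; residue -(3561/73045280)*sqrt(231).
At 6/5: a logarithmic branch point.
At 5 + (1/3)*sqrt(231): a pole of order 3; residue (3561/73045280)*sqrt(231).
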